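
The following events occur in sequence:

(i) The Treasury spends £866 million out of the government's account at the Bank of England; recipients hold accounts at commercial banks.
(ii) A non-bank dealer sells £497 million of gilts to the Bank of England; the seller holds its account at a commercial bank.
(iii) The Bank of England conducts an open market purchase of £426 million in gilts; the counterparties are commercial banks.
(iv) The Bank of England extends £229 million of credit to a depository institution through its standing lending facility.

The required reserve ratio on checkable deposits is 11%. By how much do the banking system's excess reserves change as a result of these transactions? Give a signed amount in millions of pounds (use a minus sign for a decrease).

+£1868.07 million

Government spending £866 million: reserves +£866M, deposits +£866M.
Asset purchase (from non-banks) £497 million: reserves +£497M, deposits +£497M.
OMO purchase (from banks) £426 million: reserves +£426M, deposits 0.
Discount-window loan £229 million: reserves +£229M, deposits 0.
Totals: Δreserves = +£2018M, Δdeposits = +£1363M.
Δrequired reserves = 11% × +£1363M = +£149.93M.
Δexcess reserves = Δreserves − Δrequired = +£2018M − (+£149.93M) = +£1868.07 million.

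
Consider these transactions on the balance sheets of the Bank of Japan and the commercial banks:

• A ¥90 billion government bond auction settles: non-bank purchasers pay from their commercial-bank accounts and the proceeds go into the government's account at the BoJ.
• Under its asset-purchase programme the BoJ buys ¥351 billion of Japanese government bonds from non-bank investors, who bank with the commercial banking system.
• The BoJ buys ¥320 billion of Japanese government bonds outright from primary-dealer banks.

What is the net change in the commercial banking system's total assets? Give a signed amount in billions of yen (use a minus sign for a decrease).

Government account inflow ¥90 billion: bank balance sheets shrink → −¥90B.
Asset purchase (from non-banks) ¥351 billion: bank balance sheets expand → +¥351B.
OMO purchase (from banks) ¥320 billion: just an asset swap on bank balance sheets → 0.
Net: −90 + 351 + 0 = +¥261 billion.

+¥261 billion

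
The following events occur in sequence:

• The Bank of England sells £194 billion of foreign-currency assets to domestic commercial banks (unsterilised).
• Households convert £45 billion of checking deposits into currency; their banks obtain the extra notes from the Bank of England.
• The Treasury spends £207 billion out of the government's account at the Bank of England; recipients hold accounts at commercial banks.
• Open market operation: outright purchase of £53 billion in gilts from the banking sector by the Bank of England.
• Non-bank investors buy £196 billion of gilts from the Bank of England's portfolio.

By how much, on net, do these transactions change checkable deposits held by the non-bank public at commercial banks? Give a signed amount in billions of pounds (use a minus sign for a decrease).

-£34 billion

FX sale £194 billion: the counterparty is a bank, so public deposits are unchanged → 0.
Currency withdrawal £45 billion: non-bank counterparties' bank balances fall → −£45B.
Government spending £207 billion: non-bank counterparties' bank balances rise → +£207B.
OMO purchase (from banks) £53 billion: the counterparty is a bank, so public deposits are unchanged → 0.
Asset sale (to non-banks) £196 billion: non-bank counterparties' bank balances fall → −£196B.
Net: 0 − 45 + 207 + 0 − 196 = -£34 billion.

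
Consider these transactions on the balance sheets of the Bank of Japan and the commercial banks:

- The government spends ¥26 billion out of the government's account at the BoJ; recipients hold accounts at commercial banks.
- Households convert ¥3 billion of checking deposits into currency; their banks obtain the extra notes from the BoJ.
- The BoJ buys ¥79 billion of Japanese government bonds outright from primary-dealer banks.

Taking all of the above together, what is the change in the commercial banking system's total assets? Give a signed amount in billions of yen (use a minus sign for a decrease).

BoJ balance sheet:
  Assets:      Securities +¥79B
  Liabilities: Bank reserves +¥102B, Currency in circulation +¥3B, Government deposits −¥26B
Commercial banking system:
  Assets:      Reserves at CB +¥102B, Securities −¥79B
  Liabilities: Checkable deposits +¥23B
Change in total bank assets = +¥23 billion.

+¥23 billion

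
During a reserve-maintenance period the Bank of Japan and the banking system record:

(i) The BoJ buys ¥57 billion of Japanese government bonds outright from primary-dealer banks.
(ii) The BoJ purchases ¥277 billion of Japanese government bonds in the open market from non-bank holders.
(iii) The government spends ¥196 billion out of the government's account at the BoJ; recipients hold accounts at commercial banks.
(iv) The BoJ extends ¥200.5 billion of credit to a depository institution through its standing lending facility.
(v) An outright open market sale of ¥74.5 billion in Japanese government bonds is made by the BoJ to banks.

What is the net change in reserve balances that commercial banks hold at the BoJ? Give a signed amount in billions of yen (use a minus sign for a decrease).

+¥656 billion

OMO purchase (from banks) ¥57 billion: the BoJ pays by crediting reserve accounts → +¥57B.
Asset purchase (from non-banks) ¥277 billion: the BoJ pays by crediting reserve accounts → +¥277B.
Government spending ¥196 billion: government payments flow into bank reserve accounts → +¥196B.
Discount-window loan ¥200.5 billion: the loan is credited to the bank's reserve account → +¥200.5B.
OMO sale (to banks) ¥74.5 billion: the buying banks pay out of their reserve balances → −¥74.5B.
Net: 57 + 277 + 196 + 200.5 − 74.5 = +¥656 billion.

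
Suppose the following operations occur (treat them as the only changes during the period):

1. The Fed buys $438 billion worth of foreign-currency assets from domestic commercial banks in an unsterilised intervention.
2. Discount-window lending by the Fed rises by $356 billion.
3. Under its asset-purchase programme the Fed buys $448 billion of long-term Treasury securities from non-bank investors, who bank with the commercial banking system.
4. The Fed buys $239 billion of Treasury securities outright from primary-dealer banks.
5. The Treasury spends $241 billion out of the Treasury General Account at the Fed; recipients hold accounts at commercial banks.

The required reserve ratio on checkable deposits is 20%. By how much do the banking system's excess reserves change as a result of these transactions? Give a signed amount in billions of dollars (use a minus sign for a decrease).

+$1584.2 billion

FX purchase $438 billion: reserves +$438B, deposits 0.
Discount-window loan $356 billion: reserves +$356B, deposits 0.
Asset purchase (from non-banks) $448 billion: reserves +$448B, deposits +$448B.
OMO purchase (from banks) $239 billion: reserves +$239B, deposits 0.
Government spending $241 billion: reserves +$241B, deposits +$241B.
Totals: Δreserves = +$1722B, Δdeposits = +$689B.
Δrequired reserves = 20% × +$689B = +$137.8B.
Δexcess reserves = Δreserves − Δrequired = +$1722B − (+$137.8B) = +$1584.2 billion.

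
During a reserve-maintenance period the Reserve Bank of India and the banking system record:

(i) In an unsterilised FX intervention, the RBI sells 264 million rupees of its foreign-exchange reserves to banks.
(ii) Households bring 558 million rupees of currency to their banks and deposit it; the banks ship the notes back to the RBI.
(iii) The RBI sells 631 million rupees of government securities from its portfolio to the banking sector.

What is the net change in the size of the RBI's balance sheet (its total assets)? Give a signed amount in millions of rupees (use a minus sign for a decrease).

-895 million

RBI balance sheet:
  Assets:      Securities −631M, Foreign assets −264M
  Liabilities: Bank reserves −337M, Currency in circulation −558M
Commercial banking system:
  Assets:      Reserves at CB −337M, Securities +631M, Foreign assets +264M
  Liabilities: Checkable deposits +558M
Change in total RBI assets = -895 million.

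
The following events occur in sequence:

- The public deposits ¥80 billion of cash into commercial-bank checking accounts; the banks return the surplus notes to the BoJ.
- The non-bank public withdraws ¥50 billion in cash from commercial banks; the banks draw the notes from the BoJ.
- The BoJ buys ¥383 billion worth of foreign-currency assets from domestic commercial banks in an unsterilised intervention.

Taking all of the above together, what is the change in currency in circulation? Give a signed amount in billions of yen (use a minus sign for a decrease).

Currency deposit ¥80 billion: notes return to the central bank → −¥80B.
Currency withdrawal ¥50 billion: notes leave the central bank → +¥50B.
FX purchase ¥383 billion: no currency enters or leaves circulation → 0.
Net: −80 + 50 + 0 = -¥30 billion.

-¥30 billion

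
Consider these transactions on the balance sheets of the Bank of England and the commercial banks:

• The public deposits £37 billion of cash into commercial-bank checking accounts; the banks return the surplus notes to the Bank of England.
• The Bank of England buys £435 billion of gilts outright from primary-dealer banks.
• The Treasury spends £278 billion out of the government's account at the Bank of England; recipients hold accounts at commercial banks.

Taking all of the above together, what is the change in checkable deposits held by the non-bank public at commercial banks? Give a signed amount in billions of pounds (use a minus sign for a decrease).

+£315 billion

Currency deposit £37 billion: non-bank counterparties' bank balances rise → +£37B.
OMO purchase (from banks) £435 billion: the counterparty is a bank, so public deposits are unchanged → 0.
Government spending £278 billion: non-bank counterparties' bank balances rise → +£278B.
Net: 37 + 0 + 278 = +£315 billion.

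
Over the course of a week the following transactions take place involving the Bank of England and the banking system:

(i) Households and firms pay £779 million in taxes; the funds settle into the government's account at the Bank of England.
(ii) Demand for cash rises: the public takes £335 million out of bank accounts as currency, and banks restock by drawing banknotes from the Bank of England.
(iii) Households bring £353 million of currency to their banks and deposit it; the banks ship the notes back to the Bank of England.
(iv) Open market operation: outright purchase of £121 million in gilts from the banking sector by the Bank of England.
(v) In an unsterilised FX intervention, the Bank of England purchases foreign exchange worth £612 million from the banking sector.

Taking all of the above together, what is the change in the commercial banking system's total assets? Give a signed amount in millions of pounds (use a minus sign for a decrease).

-£761 million

Government account inflow £779 million: bank balance sheets shrink → −£779M.
Currency withdrawal £335 million: bank balance sheets shrink → −£335M.
Currency deposit £353 million: bank balance sheets expand → +£353M.
OMO purchase (from banks) £121 million: just an asset swap on bank balance sheets → 0.
FX purchase £612 million: just an asset swap on bank balance sheets → 0.
Net: −779 − 335 + 353 + 0 + 0 = -£761 million.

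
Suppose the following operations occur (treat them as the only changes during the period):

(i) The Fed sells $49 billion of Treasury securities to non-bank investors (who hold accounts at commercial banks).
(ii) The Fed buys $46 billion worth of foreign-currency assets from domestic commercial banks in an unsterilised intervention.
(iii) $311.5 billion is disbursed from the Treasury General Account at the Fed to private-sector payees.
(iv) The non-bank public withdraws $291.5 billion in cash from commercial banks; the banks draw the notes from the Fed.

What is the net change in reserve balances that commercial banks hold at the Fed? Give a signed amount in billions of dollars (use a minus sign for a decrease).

Asset sale (to non-banks) $49 billion: the non-bank buyers' banks settle from reserves → −$49B.
FX purchase $46 billion: the Fed pays by crediting reserve accounts → +$46B.
Government spending $311.5 billion: government payments flow into bank reserve accounts → +$311.5B.
Currency withdrawal $291.5 billion: banks swap reserves for currency → −$291.5B.
Net: −49 + 46 + 311.5 − 291.5 = +$17 billion.

+$17 billion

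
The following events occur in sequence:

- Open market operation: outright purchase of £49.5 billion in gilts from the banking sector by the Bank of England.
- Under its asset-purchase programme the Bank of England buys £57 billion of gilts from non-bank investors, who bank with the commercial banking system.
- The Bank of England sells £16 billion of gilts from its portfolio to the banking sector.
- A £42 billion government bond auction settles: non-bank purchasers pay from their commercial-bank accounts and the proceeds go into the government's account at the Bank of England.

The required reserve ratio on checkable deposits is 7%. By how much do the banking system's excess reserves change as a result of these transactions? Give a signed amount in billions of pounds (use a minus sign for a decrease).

+£47.45 billion

OMO purchase (from banks) £49.5 billion: reserves +£49.5B, deposits 0.
Asset purchase (from non-banks) £57 billion: reserves +£57B, deposits +£57B.
OMO sale (to banks) £16 billion: reserves −£16B, deposits 0.
Government account inflow £42 billion: reserves −£42B, deposits −£42B.
Totals: Δreserves = +£48.5B, Δdeposits = +£15B.
Δrequired reserves = 7% × +£15B = +£1.05B.
Δexcess reserves = Δreserves − Δrequired = +£48.5B − (+£1.05B) = +£47.45 billion.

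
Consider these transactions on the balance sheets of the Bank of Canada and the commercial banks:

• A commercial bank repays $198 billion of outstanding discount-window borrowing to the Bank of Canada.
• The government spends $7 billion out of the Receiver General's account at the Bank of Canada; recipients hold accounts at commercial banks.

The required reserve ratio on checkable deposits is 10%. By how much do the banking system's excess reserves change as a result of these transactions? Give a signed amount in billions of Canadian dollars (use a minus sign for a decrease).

Discount-window repayment $198 billion: reserves −$198B, deposits 0.
Government spending $7 billion: reserves +$7B, deposits +$7B.
Totals: Δreserves = −$191B, Δdeposits = +$7B.
Δrequired reserves = 10% × +$7B = +$0.7B.
Δexcess reserves = Δreserves − Δrequired = −$191B − (+$0.7B) = -$191.7 billion.

-$191.7 billion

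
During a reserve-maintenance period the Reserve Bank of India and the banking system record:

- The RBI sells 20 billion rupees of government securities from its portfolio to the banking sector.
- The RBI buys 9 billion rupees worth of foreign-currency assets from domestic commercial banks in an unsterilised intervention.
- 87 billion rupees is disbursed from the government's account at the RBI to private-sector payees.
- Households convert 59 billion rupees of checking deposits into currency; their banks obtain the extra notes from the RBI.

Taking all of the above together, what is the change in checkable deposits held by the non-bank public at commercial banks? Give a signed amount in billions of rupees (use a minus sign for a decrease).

+28 billion

RBI balance sheet:
  Assets:      Securities −20B, Foreign assets +9B
  Liabilities: Bank reserves +17B, Currency in circulation +59B, Government deposits −87B
Commercial banking system:
  Assets:      Reserves at CB +17B, Securities +20B, Foreign assets −9B
  Liabilities: Checkable deposits +28B
So the change in checkable deposits held by the non-bank public at commercial banks is +28 billion.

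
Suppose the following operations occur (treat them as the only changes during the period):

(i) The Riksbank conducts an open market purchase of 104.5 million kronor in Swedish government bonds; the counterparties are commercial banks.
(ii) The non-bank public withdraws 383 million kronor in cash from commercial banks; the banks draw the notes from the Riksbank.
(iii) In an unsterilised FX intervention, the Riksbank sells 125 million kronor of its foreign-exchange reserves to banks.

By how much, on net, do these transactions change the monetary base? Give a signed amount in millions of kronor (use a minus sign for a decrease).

-20.5 million

Riksbank balance sheet:
  Assets:      Securities +104.5M, Foreign assets −125M
  Liabilities: Bank reserves −403.5M, Currency in circulation +383M
Commercial banking system:
  Assets:      Reserves at CB −403.5M, Securities −104.5M, Foreign assets +125M
  Liabilities: Checkable deposits −383M
Monetary base = currency + reserves: +383M + (−403.5M) = -20.5 million.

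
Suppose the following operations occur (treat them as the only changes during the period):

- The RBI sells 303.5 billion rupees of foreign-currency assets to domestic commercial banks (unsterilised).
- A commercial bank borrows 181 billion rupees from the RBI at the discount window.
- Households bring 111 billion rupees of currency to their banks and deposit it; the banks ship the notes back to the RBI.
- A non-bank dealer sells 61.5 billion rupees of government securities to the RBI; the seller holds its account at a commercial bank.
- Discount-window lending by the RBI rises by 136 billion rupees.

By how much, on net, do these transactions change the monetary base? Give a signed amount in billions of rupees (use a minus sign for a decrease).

RBI balance sheet:
  Assets:      Securities +61.5B, Loans to banks +317B, Foreign assets −303.5B
  Liabilities: Bank reserves +186B, Currency in circulation −111B
Monetary base = currency + reserves: −111B + (+186B) = +75 billion.

+75 billion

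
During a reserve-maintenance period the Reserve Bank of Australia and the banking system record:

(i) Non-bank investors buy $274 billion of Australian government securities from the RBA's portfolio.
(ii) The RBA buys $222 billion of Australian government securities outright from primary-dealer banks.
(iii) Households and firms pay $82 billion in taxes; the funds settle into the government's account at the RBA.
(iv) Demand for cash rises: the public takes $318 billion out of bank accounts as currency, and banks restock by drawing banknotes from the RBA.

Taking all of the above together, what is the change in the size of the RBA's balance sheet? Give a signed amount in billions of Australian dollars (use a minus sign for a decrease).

Asset sale (to non-banks) $274 billion: an RBA asset is shed → −$274B.
OMO purchase (from banks) $222 billion: an RBA asset is acquired → +$222B.
Government account inflow $82 billion: only the composition of liabilities changes → 0.
Currency withdrawal $318 billion: only the composition of liabilities changes → 0.
Net: −274 + 222 + 0 + 0 = -$52 billion.

-$52 billion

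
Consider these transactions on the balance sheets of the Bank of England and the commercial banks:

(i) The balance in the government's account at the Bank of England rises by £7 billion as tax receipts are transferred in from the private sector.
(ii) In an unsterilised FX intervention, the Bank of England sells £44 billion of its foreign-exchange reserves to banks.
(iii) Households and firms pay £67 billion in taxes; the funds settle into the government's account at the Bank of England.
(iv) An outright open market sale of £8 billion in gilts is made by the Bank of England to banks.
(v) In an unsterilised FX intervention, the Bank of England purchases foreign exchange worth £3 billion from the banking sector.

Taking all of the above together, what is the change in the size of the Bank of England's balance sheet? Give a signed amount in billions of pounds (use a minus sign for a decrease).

Bank of England balance sheet:
  Assets:      Securities −£8B, Foreign assets −£41B
  Liabilities: Bank reserves −£123B, Government deposits +£74B
Change in total Bank of England assets = -£49 billion.

-£49 billion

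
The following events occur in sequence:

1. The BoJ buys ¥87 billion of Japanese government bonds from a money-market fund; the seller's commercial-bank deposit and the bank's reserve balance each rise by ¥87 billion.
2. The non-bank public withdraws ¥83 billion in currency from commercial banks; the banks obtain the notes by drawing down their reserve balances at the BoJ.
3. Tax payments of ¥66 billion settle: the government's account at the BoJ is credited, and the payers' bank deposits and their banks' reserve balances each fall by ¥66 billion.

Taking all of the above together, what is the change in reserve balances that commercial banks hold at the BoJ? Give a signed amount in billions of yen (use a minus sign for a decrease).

-¥62 billion

Asset purchase (from non-banks) ¥87 billion: the BoJ pays by crediting reserve accounts → +¥87B.
Currency withdrawal ¥83 billion: banks swap reserves for currency → −¥83B.
Government account inflow ¥66 billion: funds move from bank reserves into the government account → −¥66B.
Net: 87 − 83 − 66 = -¥62 billion.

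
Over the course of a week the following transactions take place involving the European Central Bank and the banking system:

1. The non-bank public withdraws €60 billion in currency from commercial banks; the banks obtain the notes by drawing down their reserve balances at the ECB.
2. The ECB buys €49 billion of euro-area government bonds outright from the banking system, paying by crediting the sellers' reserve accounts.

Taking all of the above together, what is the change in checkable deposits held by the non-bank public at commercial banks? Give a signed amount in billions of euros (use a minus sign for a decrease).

Currency withdrawal €60 billion: non-bank counterparties' bank balances fall → −€60B.
OMO purchase (from banks) €49 billion: the counterparty is a bank, so public deposits are unchanged → 0.
Net: −60 + 0 = -€60 billion.

-€60 billion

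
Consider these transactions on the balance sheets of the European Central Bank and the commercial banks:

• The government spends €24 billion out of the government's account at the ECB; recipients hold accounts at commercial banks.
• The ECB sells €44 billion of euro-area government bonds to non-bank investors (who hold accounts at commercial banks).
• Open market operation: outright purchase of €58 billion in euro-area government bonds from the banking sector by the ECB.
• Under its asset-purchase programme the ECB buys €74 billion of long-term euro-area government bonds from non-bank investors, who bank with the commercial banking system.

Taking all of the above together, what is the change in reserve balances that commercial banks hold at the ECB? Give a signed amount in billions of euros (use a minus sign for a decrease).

ECB balance sheet:
  Assets:      Securities +€88B
  Liabilities: Bank reserves +€112B, Government deposits −€24B
Commercial banking system:
  Assets:      Reserves at CB +€112B, Securities −€58B
  Liabilities: Checkable deposits +€54B
So the change in reserve balances that commercial banks hold at the ECB is +€112 billion.

+€112 billion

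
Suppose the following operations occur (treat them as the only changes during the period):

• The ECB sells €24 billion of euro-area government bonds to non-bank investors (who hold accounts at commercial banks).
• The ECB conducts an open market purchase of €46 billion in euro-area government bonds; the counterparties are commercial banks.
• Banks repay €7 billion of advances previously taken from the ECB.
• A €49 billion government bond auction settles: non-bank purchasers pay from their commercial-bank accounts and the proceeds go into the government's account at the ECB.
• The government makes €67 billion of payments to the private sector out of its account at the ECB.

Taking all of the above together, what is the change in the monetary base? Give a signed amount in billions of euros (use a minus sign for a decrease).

+€33 billion

ECB balance sheet:
  Assets:      Securities +€22B, Loans to banks −€7B
  Liabilities: Bank reserves +€33B, Government deposits −€18B
Commercial banking system:
  Assets:      Reserves at CB +€33B, Securities −€46B
  Liabilities: Checkable deposits −€6B, Borrowings from CB −€7B
Monetary base = currency + reserves: 0 + (+€33B) = +€33 billion.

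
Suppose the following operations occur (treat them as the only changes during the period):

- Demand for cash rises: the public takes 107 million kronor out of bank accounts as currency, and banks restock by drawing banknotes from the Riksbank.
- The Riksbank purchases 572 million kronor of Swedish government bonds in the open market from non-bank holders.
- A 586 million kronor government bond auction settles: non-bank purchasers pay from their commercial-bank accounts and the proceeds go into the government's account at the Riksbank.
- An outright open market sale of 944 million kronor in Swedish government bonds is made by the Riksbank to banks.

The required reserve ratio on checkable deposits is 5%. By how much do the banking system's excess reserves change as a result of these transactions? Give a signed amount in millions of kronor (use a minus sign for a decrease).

-1058.95 million

Currency withdrawal 107 million kronor: reserves −107M, deposits −107M.
Asset purchase (from non-banks) 572 million kronor: reserves +572M, deposits +572M.
Government account inflow 586 million kronor: reserves −586M, deposits −586M.
OMO sale (to banks) 944 million kronor: reserves −944M, deposits 0.
Totals: Δreserves = −1065M, Δdeposits = −121M.
Δrequired reserves = 5% × −121M = −6.05M.
Δexcess reserves = Δreserves − Δrequired = −1065M − (−6.05M) = -1058.95 million.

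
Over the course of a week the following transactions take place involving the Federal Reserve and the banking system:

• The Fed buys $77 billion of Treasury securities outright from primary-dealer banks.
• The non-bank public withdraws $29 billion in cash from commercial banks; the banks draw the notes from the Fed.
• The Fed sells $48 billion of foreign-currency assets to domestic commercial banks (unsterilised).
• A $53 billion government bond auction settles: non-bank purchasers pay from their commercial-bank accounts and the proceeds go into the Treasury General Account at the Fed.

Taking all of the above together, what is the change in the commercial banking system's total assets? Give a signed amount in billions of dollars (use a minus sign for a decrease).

OMO purchase (from banks) $77 billion: just an asset swap on bank balance sheets → 0.
Currency withdrawal $29 billion: bank balance sheets shrink → −$29B.
FX sale $48 billion: just an asset swap on bank balance sheets → 0.
Government account inflow $53 billion: bank balance sheets shrink → −$53B.
Net: 0 − 29 + 0 − 53 = -$82 billion.

-$82 billion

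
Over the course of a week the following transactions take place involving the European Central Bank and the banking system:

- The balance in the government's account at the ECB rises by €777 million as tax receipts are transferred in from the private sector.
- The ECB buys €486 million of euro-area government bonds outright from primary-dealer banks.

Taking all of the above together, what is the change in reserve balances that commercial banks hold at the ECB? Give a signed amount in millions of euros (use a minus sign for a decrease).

-€291 million

ECB balance sheet:
  Assets:      Securities +€486M
  Liabilities: Bank reserves −€291M, Government deposits +€777M
So the change in reserve balances that commercial banks hold at the ECB is -€291 million.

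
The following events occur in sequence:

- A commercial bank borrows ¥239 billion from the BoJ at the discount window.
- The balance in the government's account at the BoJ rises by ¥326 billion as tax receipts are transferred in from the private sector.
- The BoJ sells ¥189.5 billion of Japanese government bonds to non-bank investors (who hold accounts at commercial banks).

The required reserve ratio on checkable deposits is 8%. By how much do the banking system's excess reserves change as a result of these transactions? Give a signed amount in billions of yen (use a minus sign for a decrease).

Discount-window loan ¥239 billion: reserves +¥239B, deposits 0.
Government account inflow ¥326 billion: reserves −¥326B, deposits −¥326B.
Asset sale (to non-banks) ¥189.5 billion: reserves −¥189.5B, deposits −¥189.5B.
Totals: Δreserves = −¥276.5B, Δdeposits = −¥515.5B.
Δrequired reserves = 8% × −¥515.5B = −¥41.24B.
Δexcess reserves = Δreserves − Δrequired = −¥276.5B − (−¥41.24B) = -¥235.26 billion.

-¥235.26 billion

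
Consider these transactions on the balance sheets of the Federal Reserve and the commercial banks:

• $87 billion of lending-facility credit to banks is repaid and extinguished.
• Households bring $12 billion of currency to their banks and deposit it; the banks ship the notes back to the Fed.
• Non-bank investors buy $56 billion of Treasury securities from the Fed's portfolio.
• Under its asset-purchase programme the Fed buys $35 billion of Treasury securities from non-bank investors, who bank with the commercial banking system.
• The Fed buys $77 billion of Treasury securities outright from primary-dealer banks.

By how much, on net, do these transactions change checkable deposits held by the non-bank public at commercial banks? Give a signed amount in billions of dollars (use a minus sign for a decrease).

-$9 billion

Discount-window repayment $87 billion: the counterparty is a bank, so public deposits are unchanged → 0.
Currency deposit $12 billion: non-bank counterparties' bank balances rise → +$12B.
Asset sale (to non-banks) $56 billion: non-bank counterparties' bank balances fall → −$56B.
Asset purchase (from non-banks) $35 billion: non-bank counterparties' bank balances rise → +$35B.
OMO purchase (from banks) $77 billion: the counterparty is a bank, so public deposits are unchanged → 0.
Net: 0 + 12 − 56 + 35 + 0 = -$9 billion.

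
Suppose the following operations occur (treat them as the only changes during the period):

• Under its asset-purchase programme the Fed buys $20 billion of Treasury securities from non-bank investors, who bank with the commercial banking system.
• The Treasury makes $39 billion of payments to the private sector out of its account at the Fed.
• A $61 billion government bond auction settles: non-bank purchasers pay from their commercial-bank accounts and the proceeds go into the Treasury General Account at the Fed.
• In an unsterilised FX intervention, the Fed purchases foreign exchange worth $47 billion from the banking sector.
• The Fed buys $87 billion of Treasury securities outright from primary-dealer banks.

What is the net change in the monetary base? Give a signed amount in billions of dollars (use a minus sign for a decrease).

+$132 billion

Fed balance sheet:
  Assets:      Securities +$107B, Foreign assets +$47B
  Liabilities: Bank reserves +$132B, Government deposits +$22B
Monetary base = currency + reserves: 0 + (+$132B) = +$132 billion.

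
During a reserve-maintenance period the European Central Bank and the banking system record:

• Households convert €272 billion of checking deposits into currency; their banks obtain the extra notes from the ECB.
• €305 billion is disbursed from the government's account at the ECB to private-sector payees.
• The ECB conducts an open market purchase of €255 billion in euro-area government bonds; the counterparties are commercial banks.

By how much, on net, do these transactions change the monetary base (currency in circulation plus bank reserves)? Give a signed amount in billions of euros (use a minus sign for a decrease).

+€560 billion

ECB balance sheet:
  Assets:      Securities +€255B
  Liabilities: Bank reserves +€288B, Currency in circulation +€272B, Government deposits −€305B
Monetary base = currency + reserves: +€272B + (+€288B) = +€560 billion.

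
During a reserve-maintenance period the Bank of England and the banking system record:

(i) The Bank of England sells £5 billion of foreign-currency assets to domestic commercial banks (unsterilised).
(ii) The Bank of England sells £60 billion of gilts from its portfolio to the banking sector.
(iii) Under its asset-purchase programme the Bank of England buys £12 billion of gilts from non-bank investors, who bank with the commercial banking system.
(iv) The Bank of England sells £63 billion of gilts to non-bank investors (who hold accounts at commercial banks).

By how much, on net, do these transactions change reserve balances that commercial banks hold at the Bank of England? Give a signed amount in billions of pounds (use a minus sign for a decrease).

-£116 billion

FX sale £5 billion: the buying banks pay out of their reserve balances → −£5B.
OMO sale (to banks) £60 billion: the buying banks pay out of their reserve balances → −£60B.
Asset purchase (from non-banks) £12 billion: the Bank of England pays by crediting reserve accounts → +£12B.
Asset sale (to non-banks) £63 billion: the non-bank buyers' banks settle from reserves → −£63B.
Net: −5 − 60 + 12 − 63 = -£116 billion.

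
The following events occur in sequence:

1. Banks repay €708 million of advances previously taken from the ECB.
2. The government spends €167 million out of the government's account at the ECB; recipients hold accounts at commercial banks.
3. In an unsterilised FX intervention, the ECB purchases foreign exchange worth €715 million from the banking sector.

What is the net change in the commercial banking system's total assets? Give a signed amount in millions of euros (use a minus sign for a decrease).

Discount-window repayment €708 million: bank balance sheets shrink → −€708M.
Government spending €167 million: bank balance sheets expand → +€167M.
FX purchase €715 million: just an asset swap on bank balance sheets → 0.
Net: −708 + 167 + 0 = -€541 million.

-€541 million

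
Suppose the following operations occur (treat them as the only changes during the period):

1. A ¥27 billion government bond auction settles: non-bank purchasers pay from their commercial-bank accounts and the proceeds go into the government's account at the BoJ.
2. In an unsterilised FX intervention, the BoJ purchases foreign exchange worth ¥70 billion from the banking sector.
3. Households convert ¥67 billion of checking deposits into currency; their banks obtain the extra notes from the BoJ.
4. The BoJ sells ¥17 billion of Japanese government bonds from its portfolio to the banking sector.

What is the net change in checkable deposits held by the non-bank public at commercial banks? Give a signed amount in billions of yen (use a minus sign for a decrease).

-¥94 billion

BoJ balance sheet:
  Assets:      Securities −¥17B, Foreign assets +¥70B
  Liabilities: Bank reserves −¥41B, Currency in circulation +¥67B, Government deposits +¥27B
Commercial banking system:
  Assets:      Reserves at CB −¥41B, Securities +¥17B, Foreign assets −¥70B
  Liabilities: Checkable deposits −¥94B
So the change in checkable deposits held by the non-bank public at commercial banks is -¥94 billion.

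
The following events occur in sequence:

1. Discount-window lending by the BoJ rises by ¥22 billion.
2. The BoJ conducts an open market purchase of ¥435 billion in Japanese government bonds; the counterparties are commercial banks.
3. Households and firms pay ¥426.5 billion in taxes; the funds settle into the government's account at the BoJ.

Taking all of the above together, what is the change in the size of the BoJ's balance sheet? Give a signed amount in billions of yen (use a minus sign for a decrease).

BoJ balance sheet:
  Assets:      Securities +¥435B, Loans to banks +¥22B
  Liabilities: Bank reserves +¥30.5B, Government deposits +¥426.5B
Commercial banking system:
  Assets:      Reserves at CB +¥30.5B, Securities −¥435B
  Liabilities: Checkable deposits −¥426.5B, Borrowings from CB +¥22B
Change in total BoJ assets = +¥457 billion.

+¥457 billion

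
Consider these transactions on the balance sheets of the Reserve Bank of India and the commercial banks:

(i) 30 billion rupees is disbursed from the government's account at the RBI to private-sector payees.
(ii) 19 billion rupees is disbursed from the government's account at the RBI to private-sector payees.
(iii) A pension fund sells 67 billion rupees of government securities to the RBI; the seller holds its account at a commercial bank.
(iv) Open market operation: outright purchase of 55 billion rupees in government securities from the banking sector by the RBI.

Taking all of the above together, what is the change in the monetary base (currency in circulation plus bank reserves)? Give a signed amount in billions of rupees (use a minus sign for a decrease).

Government spending 30 billion rupees: a non-base liability converts back to reserves → +30B.
Government spending 19 billion rupees: a non-base liability converts back to reserves → +19B.
Asset purchase (from non-banks) 67 billion rupees: RBI balance sheet expands → +67B.
OMO purchase (from banks) 55 billion rupees: RBI balance sheet expands → +55B.
Net: 30 + 19 + 67 + 55 = +171 billion.

+171 billion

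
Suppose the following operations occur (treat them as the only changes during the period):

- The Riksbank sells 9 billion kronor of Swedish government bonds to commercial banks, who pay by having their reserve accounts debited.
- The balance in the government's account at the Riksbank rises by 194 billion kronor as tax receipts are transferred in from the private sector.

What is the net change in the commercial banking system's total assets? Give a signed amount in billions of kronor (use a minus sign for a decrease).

-194 billion

Riksbank balance sheet:
  Assets:      Securities −9B
  Liabilities: Bank reserves −203B, Government deposits +194B
Commercial banking system:
  Assets:      Reserves at CB −203B, Securities +9B
  Liabilities: Checkable deposits −194B
Change in total bank assets = -194 billion.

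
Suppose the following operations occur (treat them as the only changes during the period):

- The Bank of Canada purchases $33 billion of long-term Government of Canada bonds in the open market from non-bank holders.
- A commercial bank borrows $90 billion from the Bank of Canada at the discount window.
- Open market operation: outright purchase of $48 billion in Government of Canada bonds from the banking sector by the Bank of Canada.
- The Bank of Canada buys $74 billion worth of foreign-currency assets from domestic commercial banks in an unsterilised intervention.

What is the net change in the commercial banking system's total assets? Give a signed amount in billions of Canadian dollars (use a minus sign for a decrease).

Bank of Canada balance sheet:
  Assets:      Securities +$81B, Loans to banks +$90B, Foreign assets +$74B
  Liabilities: Bank reserves +$245B
Commercial banking system:
  Assets:      Reserves at CB +$245B, Securities −$48B, Foreign assets −$74B
  Liabilities: Checkable deposits +$33B, Borrowings from CB +$90B
Change in total bank assets = +$123 billion.

+$123 billion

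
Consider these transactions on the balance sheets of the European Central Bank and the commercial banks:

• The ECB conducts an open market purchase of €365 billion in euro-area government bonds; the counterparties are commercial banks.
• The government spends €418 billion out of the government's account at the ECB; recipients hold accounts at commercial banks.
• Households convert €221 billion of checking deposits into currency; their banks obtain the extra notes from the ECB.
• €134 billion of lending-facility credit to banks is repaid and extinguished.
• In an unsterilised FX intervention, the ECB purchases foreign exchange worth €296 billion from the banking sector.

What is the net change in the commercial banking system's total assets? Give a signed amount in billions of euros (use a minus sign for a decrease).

OMO purchase (from banks) €365 billion: just an asset swap on bank balance sheets → 0.
Government spending €418 billion: bank balance sheets expand → +€418B.
Currency withdrawal €221 billion: bank balance sheets shrink → −€221B.
Discount-window repayment €134 billion: bank balance sheets shrink → −€134B.
FX purchase €296 billion: just an asset swap on bank balance sheets → 0.
Net: 0 + 418 − 221 − 134 + 0 = +€63 billion.

+€63 billion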